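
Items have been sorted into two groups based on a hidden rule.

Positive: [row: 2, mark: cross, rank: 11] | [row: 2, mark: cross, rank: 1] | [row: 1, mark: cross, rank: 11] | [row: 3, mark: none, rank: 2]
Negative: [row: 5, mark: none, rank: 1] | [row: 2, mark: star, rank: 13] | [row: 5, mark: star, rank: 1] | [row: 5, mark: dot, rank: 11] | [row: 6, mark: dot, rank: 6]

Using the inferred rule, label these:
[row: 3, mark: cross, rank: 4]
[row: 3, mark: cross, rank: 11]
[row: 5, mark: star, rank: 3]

Positive, Positive, Negative

All 'Positive' examples share one property — rank ≤ 11 AND row ≤ 3 — and every 'Negative' example lacks it.
[row: 3, mark: cross, rank: 4] → rank = 4, row = 3 → Positive. [row: 3, mark: cross, rank: 11] → rank = 11, row = 3 → Positive. [row: 5, mark: star, rank: 3] → rank = 3, row = 5 → Negative.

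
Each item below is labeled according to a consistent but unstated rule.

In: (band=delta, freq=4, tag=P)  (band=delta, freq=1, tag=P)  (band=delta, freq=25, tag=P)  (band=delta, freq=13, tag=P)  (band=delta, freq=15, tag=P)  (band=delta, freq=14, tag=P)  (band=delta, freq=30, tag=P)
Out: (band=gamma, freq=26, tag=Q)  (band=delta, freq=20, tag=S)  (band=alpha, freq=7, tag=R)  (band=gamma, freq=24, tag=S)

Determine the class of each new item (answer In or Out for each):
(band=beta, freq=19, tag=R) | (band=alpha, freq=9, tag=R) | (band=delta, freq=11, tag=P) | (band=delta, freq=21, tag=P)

Out, Out, In, In

The pattern is that an item is 'In' exactly when: tag is P.
(band=beta, freq=19, tag=R): tag is R — fails this test, so Out.
(band=alpha, freq=9, tag=R): tag is R — fails this test, so Out.
(band=delta, freq=11, tag=P): tag is P — satisfies this, so In.
(band=delta, freq=21, tag=P): tag is P — satisfies this, so In.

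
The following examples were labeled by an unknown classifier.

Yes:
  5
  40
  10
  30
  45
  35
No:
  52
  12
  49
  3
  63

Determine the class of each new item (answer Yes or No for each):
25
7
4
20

Yes, No, No, Yes

The classifier is using: multiple of 5.
25 → 25 = 5·5 → Yes. 7 → 7 = 5·1 + 2 → No. 4 → 4 = 5·0 + 4 → No. 20 → 20 = 5·4 → Yes.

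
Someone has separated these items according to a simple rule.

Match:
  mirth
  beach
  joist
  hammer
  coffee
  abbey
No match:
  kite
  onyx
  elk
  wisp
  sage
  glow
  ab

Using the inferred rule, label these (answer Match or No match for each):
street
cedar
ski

Every 'Match' example satisfies: length ≥ 5. None of the 'No match' examples do.
street: length 6 — checks out, so Match. cedar: length 5 — checks out, so Match. ski: length 3 — doesn't match, so No match.

Match, Match, No match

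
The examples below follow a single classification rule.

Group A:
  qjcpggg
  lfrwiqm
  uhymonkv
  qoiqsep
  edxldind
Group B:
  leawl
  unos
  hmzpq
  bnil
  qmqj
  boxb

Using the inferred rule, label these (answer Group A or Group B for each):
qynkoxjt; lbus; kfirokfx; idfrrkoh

The simplest hypothesis consistent with all the labels is: length ≥ 7.

Group A, Group B, Group A, Group A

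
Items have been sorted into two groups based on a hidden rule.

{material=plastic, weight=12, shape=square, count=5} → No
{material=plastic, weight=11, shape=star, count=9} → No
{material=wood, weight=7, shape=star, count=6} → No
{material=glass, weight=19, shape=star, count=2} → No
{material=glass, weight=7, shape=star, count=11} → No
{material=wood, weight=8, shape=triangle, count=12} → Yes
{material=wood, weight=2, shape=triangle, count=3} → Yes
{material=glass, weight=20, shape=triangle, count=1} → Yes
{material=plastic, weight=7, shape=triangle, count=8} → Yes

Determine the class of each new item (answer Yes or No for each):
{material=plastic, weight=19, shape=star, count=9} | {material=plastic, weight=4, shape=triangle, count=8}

No, Yes

Rule: shape is triangle. This holds for each 'Yes' example and fails for each 'No' one.
{material=plastic, weight=19, shape=star, count=9} — shape is star, hence No. {material=plastic, weight=4, shape=triangle, count=8} — shape is triangle, hence Yes.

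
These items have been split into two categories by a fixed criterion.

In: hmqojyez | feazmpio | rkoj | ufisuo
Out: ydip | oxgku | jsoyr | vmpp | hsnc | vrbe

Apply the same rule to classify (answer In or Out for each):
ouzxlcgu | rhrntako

A rule that fits every label: even length AND contains 'o' — true of each 'In' example, false of each 'Out' one.

In, In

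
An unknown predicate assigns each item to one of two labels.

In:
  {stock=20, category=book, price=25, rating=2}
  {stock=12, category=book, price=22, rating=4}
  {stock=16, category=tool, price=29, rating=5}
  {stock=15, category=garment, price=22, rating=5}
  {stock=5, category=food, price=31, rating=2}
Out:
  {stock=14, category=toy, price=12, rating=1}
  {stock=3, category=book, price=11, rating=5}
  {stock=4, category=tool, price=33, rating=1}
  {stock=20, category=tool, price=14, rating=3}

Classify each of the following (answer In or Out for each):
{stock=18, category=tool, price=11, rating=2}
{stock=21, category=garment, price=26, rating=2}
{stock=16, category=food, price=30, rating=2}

Out, In, In

All 'In' examples share one property — stock ≥ 5 AND price ≥ 22 — and every 'Out' example lacks it.
{stock=18, category=tool, price=11, rating=2} → stock = 18, price = 11 → Out. {stock=21, category=garment, price=26, rating=2} → stock = 21, price = 26 → In. {stock=16, category=food, price=30, rating=2} → stock = 16, price = 30 → In.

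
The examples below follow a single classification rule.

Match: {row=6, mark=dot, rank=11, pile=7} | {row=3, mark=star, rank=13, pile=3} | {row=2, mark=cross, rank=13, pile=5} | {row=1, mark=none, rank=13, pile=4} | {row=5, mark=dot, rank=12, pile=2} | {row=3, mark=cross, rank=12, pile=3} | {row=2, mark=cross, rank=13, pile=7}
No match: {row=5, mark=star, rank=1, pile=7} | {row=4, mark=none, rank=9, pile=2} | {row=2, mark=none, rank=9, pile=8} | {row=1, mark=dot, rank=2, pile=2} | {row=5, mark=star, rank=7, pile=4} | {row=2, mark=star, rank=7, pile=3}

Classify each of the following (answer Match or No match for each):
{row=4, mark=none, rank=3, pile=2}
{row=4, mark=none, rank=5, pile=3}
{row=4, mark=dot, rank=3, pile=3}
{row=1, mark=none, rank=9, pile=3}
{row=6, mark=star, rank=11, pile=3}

The distinguishing property — rank ≥ 11 — holds for all the 'Match' cases and none of the 'No match' cases.
{row=4, mark=none, rank=3, pile=2}: No match (rank = 3). {row=4, mark=none, rank=5, pile=3}: No match (rank = 5). {row=4, mark=dot, rank=3, pile=3}: No match (rank = 3). {row=1, mark=none, rank=9, pile=3}: No match (rank = 9). {row=6, mark=star, rank=11, pile=3}: Match (rank = 11).

No match, No match, No match, No match, Match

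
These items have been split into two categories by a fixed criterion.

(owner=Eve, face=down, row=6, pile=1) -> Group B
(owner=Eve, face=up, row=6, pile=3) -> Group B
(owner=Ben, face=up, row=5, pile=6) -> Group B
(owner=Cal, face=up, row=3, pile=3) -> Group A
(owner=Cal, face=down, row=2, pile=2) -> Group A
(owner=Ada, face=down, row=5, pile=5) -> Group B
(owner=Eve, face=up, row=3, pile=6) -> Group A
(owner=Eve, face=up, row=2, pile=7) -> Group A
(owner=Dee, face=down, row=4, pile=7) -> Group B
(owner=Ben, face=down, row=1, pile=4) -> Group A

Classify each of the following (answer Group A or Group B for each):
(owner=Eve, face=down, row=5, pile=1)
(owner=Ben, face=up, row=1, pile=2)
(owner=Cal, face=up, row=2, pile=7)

The classifier is using: row ≤ 3.

Group B, Group A, Group A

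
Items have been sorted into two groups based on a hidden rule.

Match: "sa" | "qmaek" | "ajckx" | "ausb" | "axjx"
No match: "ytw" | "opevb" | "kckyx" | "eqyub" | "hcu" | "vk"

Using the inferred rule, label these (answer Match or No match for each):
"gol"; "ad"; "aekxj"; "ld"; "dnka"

No match, Match, Match, No match, Match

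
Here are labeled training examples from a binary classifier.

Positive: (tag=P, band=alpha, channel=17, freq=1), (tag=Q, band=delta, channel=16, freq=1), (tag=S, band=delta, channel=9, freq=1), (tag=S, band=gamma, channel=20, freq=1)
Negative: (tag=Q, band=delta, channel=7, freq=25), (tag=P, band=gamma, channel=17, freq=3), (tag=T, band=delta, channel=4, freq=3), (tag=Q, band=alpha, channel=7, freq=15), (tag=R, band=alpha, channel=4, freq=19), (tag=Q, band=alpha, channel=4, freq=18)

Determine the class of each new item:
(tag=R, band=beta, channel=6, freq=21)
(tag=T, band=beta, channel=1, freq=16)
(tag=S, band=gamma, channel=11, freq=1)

A rule that fits every label: freq = 1 — true of each 'Positive' example, false of each 'Negative' one.

Negative, Negative, Positive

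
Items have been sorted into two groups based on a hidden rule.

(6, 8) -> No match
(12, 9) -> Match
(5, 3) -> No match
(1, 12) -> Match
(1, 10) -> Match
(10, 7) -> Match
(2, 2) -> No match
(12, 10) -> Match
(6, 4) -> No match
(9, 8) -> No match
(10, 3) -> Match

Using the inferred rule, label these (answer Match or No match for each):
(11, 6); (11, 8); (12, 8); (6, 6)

Match, Match, Match, No match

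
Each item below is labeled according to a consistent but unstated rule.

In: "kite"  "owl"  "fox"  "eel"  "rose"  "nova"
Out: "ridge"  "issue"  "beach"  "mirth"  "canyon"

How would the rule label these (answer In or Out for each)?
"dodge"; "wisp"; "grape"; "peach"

Out, In, Out, Out

A rule that fits every label: length ≤ 4 — true of each 'In' example, false of each 'Out' one.
"dodge": Out (length 5). "wisp": In (length 4). "grape": Out (length 5). "peach": Out (length 5).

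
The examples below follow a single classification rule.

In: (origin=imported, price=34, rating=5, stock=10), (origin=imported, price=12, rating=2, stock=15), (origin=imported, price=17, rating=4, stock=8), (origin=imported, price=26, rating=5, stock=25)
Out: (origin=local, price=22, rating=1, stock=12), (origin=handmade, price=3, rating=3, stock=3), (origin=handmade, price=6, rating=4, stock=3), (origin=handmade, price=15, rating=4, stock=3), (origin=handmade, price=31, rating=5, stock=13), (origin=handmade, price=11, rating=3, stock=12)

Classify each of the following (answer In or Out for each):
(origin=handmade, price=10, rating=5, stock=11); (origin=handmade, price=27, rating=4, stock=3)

Out, Out

Comparing the two groups points to one rule — origin is imported.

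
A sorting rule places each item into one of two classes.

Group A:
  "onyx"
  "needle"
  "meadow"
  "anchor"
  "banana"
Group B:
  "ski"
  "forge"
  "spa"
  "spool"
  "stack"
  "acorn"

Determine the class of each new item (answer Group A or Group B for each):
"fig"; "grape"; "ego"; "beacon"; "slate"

Group B, Group B, Group B, Group A, Group B

A rule that fits every label: even length — true of each 'Group A' example, false of each 'Group B' one.
Group B: "fig", since length 3.
Group B: "grape", since length 5.
Group B: "ego", since length 3.
Group A: "beacon", since length 6.
Group B: "slate", since length 5.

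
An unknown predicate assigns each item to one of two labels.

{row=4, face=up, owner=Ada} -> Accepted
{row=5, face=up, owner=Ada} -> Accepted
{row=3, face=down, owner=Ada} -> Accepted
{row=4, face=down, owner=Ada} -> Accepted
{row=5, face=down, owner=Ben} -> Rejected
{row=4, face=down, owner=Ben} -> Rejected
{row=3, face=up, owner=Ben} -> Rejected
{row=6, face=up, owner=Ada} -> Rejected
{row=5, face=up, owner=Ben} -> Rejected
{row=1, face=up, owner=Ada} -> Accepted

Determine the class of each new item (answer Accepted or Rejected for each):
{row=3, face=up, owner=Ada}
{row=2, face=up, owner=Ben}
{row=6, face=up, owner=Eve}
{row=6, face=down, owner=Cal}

Accepted, Rejected, Rejected, Rejected

The distinguishing property — owner is Ada AND row ≤ 5 — holds for all the 'Accepted' cases and none of the 'Rejected' cases.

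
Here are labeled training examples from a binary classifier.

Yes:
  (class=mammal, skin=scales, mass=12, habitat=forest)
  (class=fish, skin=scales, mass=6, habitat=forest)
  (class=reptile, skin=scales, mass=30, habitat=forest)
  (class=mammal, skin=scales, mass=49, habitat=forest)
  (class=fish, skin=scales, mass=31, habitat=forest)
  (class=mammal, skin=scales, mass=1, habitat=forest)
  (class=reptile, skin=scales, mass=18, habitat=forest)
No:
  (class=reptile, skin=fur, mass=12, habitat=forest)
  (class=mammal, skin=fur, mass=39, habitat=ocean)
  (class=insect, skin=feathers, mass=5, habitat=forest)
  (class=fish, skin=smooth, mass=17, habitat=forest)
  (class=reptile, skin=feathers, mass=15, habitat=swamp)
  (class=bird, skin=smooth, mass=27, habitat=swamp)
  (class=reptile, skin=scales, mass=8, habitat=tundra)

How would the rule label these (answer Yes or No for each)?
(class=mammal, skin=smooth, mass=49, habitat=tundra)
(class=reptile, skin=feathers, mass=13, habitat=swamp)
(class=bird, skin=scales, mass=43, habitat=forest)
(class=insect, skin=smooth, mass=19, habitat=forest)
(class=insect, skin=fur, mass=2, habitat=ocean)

The simplest hypothesis consistent with all the labels is: habitat is forest AND skin is scales.
(class=mammal, skin=smooth, mass=49, habitat=tundra) → habitat is tundra, skin is smooth → No. (class=reptile, skin=feathers, mass=13, habitat=swamp) → habitat is swamp, skin is feathers → No. (class=bird, skin=scales, mass=43, habitat=forest) → habitat is forest, skin is scales → Yes. (class=insect, skin=smooth, mass=19, habitat=forest) → habitat is forest, skin is smooth → No. (class=insect, skin=fur, mass=2, habitat=ocean) → habitat is ocean, skin is fur → No.

No, No, Yes, No, No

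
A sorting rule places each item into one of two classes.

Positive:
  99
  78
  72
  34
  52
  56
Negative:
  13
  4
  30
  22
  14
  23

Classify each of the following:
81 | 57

Positive, Positive

One predicate separates the groups cleanly: at least 34.
81 — 81 ≥ 34, hence Positive. 57 — 57 ≥ 34, hence Positive.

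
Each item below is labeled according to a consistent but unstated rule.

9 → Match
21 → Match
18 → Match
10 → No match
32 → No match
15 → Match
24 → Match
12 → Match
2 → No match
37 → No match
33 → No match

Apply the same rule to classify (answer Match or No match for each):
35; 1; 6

No match, No match, Match

The common property of the 'Match' items is: multiple of 3 AND at most 24. No 'No match' item has it.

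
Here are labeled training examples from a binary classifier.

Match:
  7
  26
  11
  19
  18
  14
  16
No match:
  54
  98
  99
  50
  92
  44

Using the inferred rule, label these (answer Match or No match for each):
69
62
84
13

No match, No match, No match, Match

The simplest hypothesis consistent with all the labels is: at most 26.
69: 69 > 26, lacks this property → No match. 62: 62 > 26, lacks this property → No match. 84: 84 > 26, lacks this property → No match. 13: 13 ≤ 26, matches → Match.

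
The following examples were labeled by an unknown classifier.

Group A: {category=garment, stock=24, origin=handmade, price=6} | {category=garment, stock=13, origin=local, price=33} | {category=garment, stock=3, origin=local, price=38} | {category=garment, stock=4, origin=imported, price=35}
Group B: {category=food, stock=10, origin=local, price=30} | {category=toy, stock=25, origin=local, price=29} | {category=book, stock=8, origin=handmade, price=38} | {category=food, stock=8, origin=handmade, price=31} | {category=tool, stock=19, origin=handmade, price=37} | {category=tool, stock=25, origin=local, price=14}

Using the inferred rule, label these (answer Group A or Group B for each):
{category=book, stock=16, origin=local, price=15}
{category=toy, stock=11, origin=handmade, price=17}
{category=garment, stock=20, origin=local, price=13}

The rule appears to be: category is garment.
{category=book, stock=16, origin=local, price=15} — category is book, hence Group B.
{category=toy, stock=11, origin=handmade, price=17} — category is toy, hence Group B.
{category=garment, stock=20, origin=local, price=13} — category is garment, hence Group A.

Group B, Group B, Group A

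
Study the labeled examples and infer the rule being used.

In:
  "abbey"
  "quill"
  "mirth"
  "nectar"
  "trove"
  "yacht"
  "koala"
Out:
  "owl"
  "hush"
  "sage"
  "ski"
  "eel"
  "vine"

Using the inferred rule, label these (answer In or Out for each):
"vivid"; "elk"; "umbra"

In, Out, In

The rule appears to be: length ≥ 5.
"vivid" — length 5, hence In.
"elk" — length 3, hence Out.
"umbra" — length 5, hence In.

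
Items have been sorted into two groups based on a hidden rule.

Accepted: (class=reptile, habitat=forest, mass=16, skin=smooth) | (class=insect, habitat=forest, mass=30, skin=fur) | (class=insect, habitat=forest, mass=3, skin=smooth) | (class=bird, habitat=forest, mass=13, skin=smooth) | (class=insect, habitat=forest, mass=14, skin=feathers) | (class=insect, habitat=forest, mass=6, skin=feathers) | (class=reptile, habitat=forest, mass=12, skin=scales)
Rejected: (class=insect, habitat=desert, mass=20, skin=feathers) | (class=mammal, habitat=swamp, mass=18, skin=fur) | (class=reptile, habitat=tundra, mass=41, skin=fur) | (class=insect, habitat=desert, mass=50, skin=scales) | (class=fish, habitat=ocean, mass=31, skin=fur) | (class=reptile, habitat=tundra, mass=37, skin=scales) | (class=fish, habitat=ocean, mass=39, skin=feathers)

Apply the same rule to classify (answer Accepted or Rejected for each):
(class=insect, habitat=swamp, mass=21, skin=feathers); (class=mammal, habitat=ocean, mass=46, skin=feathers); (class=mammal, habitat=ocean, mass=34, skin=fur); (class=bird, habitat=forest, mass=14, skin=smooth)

The pattern is that an item is 'Accepted' exactly when: habitat is forest.

Rejected, Rejected, Rejected, Accepted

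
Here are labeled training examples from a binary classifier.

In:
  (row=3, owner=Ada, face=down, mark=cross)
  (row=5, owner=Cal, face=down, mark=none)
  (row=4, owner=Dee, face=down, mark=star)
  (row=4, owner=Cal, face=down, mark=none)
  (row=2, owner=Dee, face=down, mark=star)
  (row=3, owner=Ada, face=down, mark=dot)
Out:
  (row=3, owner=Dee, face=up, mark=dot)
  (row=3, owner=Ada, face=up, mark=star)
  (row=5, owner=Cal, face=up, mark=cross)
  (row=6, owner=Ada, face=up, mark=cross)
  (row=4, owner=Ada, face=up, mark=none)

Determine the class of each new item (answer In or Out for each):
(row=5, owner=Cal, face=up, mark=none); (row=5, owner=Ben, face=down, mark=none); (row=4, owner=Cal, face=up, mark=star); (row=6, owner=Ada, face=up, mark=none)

Out, In, Out, Out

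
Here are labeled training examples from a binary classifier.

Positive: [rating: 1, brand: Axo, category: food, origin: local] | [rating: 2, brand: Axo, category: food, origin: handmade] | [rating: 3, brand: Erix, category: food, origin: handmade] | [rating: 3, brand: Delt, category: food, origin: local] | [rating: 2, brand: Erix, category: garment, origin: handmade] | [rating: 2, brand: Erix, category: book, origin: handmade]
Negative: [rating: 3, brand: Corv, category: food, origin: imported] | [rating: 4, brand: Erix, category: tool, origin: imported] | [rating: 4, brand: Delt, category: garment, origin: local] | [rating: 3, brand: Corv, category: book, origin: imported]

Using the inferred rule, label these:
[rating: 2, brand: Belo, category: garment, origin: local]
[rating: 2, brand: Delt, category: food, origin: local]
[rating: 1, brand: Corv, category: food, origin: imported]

Positive, Positive, Negative

All 'Positive' examples share one property — brand is not Corv AND rating ≤ 3 — and every 'Negative' example lacks it.
[rating: 2, brand: Belo, category: garment, origin: local] — brand is Belo, rating = 2, hence Positive.
[rating: 2, brand: Delt, category: food, origin: local] — brand is Delt, rating = 2, hence Positive.
[rating: 1, brand: Corv, category: food, origin: imported] — brand is Corv, rating = 1, hence Negative.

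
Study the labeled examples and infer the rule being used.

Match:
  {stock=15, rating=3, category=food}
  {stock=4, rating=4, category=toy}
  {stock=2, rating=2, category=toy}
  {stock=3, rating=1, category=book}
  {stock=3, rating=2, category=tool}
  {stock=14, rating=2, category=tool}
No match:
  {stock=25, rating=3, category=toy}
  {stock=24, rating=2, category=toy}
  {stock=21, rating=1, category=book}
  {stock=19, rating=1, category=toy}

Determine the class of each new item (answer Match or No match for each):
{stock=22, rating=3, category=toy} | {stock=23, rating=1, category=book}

No match, No match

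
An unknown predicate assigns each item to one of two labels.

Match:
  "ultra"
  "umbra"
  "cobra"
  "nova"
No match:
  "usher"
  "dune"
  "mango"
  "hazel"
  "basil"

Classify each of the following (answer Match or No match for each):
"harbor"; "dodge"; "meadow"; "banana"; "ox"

The rule appears to be: ends with 'a'.
"harbor": No match (ends with 'r').
"dodge": No match (ends with 'e').
"meadow": No match (ends with 'w').
"banana": Match (ends with 'a').
"ox": No match (ends with 'x').

No match, No match, No match, Match, No match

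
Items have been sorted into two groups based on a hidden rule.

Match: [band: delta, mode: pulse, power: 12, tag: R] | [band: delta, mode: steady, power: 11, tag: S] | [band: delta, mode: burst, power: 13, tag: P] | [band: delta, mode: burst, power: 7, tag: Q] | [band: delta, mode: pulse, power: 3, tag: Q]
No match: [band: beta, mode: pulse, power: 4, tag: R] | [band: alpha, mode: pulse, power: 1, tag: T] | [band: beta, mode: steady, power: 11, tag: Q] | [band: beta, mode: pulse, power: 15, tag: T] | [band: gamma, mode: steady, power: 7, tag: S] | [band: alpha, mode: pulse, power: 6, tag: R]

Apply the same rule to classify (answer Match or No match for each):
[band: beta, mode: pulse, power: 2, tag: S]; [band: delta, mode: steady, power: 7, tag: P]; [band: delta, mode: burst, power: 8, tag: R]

No match, Match, Match

The common property of the 'Match' items is: band is delta. No 'No match' item has it.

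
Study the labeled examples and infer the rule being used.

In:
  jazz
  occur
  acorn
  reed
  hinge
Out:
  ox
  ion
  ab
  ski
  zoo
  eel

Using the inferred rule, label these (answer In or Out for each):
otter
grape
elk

In, In, Out

One predicate separates the groups cleanly: length ≥ 4.
In: otter, since length 5. In: grape, since length 5. Out: elk, since length 3.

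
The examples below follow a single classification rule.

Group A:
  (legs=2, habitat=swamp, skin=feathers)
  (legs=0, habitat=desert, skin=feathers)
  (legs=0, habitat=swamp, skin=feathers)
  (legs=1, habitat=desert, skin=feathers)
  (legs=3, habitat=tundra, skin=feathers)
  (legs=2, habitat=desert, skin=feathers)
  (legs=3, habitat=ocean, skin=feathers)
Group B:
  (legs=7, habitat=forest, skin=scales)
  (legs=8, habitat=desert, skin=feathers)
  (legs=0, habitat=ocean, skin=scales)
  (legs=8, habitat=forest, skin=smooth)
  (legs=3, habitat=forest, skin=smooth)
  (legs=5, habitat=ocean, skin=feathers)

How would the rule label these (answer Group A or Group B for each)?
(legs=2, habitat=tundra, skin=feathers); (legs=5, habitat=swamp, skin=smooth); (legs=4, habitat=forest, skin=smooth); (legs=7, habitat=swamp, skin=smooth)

Group A, Group B, Group B, Group B

Every 'Group A' example satisfies: skin is feathers AND legs ≤ 3. None of the 'Group B' examples do.
(legs=2, habitat=tundra, skin=feathers) — skin is feathers, legs = 2, hence Group A.
(legs=5, habitat=swamp, skin=smooth) — skin is smooth, legs = 5, hence Group B.
(legs=4, habitat=forest, skin=smooth) — skin is smooth, legs = 4, hence Group B.
(legs=7, habitat=swamp, skin=smooth) — skin is smooth, legs = 7, hence Group B.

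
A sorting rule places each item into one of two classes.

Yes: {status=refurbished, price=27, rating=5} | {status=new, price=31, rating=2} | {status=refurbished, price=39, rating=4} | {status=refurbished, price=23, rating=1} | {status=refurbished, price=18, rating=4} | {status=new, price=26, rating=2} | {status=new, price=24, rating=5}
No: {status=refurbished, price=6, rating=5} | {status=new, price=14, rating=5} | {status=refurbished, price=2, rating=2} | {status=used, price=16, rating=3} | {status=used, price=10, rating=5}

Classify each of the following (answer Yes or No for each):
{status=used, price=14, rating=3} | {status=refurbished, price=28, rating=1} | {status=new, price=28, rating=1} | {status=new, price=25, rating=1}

No, Yes, Yes, Yes

One predicate separates the groups cleanly: price ≥ 18.
{status=used, price=14, rating=3}: price = 14 — does not fit, so No. {status=refurbished, price=28, rating=1}: price = 28 — passes, so Yes. {status=new, price=28, rating=1}: price = 28 — passes, so Yes. {status=new, price=25, rating=1}: price = 25 — passes, so Yes.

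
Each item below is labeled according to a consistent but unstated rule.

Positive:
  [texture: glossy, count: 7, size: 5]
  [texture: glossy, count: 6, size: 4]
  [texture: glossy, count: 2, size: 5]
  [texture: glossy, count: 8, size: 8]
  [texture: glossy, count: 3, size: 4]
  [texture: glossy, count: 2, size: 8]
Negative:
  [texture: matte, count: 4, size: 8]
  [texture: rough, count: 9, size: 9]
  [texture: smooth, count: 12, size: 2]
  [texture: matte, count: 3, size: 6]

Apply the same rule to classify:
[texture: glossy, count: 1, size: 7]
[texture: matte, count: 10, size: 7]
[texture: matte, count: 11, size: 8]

The distinguishing property — texture is glossy — holds for all the 'Positive' cases and none of the 'Negative' cases.
[texture: glossy, count: 1, size: 7] — texture is glossy, hence Positive.
[texture: matte, count: 10, size: 7] — texture is matte, hence Negative.
[texture: matte, count: 11, size: 8] — texture is matte, hence Negative.

Positive, Negative, Negative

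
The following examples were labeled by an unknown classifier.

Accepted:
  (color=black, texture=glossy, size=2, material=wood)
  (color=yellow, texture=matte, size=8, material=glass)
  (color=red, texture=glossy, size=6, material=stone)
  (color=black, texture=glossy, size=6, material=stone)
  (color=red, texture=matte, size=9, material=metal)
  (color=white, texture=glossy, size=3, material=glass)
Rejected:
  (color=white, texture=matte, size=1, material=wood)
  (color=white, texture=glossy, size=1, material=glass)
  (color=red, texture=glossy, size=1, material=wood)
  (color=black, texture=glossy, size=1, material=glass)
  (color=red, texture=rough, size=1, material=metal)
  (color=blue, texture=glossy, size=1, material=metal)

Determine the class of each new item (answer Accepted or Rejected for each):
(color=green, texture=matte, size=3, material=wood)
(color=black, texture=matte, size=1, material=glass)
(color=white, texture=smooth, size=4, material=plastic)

Accepted, Rejected, Accepted

'Accepted' ⟺ size ≥ 2.
(color=green, texture=matte, size=3, material=wood): size = 3, passes → Accepted.
(color=black, texture=matte, size=1, material=glass): size = 1, doesn't qualify → Rejected.
(color=white, texture=smooth, size=4, material=plastic): size = 4, passes → Accepted.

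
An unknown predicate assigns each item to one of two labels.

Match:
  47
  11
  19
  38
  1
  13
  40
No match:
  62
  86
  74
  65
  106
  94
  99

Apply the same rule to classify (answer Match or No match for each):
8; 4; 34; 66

Match, Match, Match, No match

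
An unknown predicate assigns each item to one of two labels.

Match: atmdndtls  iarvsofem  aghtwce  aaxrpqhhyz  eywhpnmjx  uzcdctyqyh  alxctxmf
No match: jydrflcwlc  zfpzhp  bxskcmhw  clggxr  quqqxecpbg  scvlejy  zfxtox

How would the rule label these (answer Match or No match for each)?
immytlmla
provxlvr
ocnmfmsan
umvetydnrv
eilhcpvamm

Match, No match, Match, Match, Match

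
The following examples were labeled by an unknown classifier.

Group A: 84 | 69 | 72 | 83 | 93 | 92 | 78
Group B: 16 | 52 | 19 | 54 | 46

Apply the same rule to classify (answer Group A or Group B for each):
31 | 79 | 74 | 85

The classifier is using: at least 69.
31: 31 < 69, does not fit → Group B. 79: 79 ≥ 69, fits → Group A. 74: 74 ≥ 69, fits → Group A. 85: 85 ≥ 69, fits → Group A.

Group B, Group A, Group A, Group A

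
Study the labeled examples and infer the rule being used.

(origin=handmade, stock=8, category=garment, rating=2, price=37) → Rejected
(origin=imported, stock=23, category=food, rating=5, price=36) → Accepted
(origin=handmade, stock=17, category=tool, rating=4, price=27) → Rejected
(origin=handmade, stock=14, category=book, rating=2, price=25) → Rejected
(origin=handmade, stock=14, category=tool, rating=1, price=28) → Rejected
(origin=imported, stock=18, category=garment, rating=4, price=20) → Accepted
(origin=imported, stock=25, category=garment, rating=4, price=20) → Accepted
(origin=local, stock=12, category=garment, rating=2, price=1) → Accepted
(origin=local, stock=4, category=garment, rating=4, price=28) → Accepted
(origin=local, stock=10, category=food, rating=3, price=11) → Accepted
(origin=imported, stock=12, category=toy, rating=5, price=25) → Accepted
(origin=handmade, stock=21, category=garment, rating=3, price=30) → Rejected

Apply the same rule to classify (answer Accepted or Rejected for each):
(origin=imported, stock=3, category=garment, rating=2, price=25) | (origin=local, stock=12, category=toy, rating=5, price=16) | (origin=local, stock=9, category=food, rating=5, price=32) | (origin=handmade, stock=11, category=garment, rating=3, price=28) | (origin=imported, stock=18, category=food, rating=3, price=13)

Accepted, Accepted, Accepted, Rejected, Accepted

One predicate separates the groups cleanly: origin is not handmade.
(origin=imported, stock=3, category=garment, rating=2, price=25) → origin is imported → Accepted. (origin=local, stock=12, category=toy, rating=5, price=16) → origin is local → Accepted. (origin=local, stock=9, category=food, rating=5, price=32) → origin is local → Accepted. (origin=handmade, stock=11, category=garment, rating=3, price=28) → origin is handmade → Rejected. (origin=imported, stock=18, category=food, rating=3, price=13) → origin is imported → Accepted.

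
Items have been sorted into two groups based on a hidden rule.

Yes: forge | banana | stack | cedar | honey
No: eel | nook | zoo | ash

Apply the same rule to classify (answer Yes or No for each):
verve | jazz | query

Yes, No, Yes

The simplest hypothesis consistent with all the labels is: length ≥ 5.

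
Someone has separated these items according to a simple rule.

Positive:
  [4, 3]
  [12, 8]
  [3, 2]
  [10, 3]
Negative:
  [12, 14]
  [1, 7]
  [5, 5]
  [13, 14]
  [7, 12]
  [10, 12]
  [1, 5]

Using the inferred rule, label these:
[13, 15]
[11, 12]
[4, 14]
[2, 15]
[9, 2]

Negative, Negative, Negative, Negative, Positive

The common property of the 'Positive' items is: first > second. No 'Negative' item has it.
Negative: [13, 15], since 13 < 15. Negative: [11, 12], since 11 < 12. Negative: [4, 14], since 4 < 14. Negative: [2, 15], since 2 < 15. Positive: [9, 2], since 9 > 2.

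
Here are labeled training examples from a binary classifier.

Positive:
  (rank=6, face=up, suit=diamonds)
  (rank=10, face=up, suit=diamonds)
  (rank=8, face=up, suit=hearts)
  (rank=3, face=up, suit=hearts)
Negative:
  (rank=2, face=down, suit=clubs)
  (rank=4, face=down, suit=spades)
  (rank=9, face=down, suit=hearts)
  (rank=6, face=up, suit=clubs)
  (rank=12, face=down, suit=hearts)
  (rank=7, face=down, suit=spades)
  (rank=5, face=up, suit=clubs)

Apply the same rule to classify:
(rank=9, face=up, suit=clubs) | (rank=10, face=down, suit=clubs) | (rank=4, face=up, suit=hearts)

The distinguishing property — face is up AND suit is not clubs — holds for all the 'Positive' cases and none of the 'Negative' cases.
(rank=9, face=up, suit=clubs) → face is up, suit is clubs → Negative.
(rank=10, face=down, suit=clubs) → face is down, suit is clubs → Negative.
(rank=4, face=up, suit=hearts) → face is up, suit is hearts → Positive.

Negative, Negative, Positive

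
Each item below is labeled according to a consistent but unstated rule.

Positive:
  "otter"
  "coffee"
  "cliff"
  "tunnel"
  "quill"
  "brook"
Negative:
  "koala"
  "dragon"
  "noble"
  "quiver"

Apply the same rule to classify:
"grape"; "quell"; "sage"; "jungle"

Negative, Positive, Negative, Negative

The rule appears to be: has a double letter.
"grape" → no doubled letter → Negative.
"quell" → 'll' doubled → Positive.
"sage" → no doubled letter → Negative.
"jungle" → no doubled letter → Negative.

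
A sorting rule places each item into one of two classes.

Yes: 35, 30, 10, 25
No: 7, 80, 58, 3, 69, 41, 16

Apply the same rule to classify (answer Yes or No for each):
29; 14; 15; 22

A rule that fits every label: multiple of 5 AND at most 35 — true of each 'Yes' example, false of each 'No' one.
29: 29 = 5·5 + 4, 29 ≤ 35 — fails this test, so No.
14: 14 = 5·2 + 4, 14 ≤ 35 — fails this test, so No.
15: 15 = 5·3, 15 ≤ 35 — satisfies this, so Yes.
22: 22 = 5·4 + 2, 22 ≤ 35 — fails this test, so No.

No, No, Yes, No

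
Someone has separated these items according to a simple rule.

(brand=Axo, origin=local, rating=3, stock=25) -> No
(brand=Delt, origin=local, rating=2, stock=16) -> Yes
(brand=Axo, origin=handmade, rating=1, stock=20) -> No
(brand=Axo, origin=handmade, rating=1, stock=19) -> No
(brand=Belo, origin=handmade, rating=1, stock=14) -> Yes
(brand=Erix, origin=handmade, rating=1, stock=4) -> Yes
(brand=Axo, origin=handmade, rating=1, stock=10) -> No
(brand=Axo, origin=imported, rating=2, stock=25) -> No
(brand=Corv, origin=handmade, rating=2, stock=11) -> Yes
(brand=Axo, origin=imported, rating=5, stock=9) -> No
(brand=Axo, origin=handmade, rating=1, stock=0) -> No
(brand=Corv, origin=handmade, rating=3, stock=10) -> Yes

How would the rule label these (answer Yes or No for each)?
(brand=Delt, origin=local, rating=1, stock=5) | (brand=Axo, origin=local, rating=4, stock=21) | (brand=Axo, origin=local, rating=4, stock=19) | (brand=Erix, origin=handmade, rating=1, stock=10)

Yes, No, No, Yes

The classifier is using: brand is not Axo.
(brand=Delt, origin=local, rating=1, stock=5): brand is Delt — fits, so Yes.
(brand=Axo, origin=local, rating=4, stock=21): brand is Axo — lacks this property, so No.
(brand=Axo, origin=local, rating=4, stock=19): brand is Axo — lacks this property, so No.
(brand=Erix, origin=handmade, rating=1, stock=10): brand is Erix — fits, so Yes.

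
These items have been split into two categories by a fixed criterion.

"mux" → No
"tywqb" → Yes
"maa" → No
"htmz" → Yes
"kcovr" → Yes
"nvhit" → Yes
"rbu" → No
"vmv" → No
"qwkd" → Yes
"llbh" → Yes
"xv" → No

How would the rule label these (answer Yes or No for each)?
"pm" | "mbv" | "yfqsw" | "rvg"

No, No, Yes, No

The rule appears to be: length ≥ 4.
No: "pm", since length 2.
No: "mbv", since length 3.
Yes: "yfqsw", since length 5.
No: "rvg", since length 3.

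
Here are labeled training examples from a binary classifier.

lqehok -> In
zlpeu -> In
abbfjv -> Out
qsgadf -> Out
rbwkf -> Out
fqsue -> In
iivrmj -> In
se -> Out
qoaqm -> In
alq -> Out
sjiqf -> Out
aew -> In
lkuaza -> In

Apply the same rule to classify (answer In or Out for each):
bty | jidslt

A rule that fits every label: has ≥ 2 vowels — true of each 'In' example, false of each 'Out' one.
bty: 0 vowels, does not satisfy this → Out.
jidslt: 1 vowel, does not satisfy this → Out.

Out, Out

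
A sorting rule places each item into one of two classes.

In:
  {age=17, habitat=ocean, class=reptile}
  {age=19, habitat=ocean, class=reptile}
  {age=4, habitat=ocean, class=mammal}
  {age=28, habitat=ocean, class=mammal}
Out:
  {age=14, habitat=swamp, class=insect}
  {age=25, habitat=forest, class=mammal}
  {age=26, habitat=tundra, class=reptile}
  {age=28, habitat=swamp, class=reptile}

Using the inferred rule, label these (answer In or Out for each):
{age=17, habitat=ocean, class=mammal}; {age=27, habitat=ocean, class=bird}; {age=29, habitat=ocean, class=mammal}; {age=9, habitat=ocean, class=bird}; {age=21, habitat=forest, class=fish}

In, In, In, In, Out

The rule appears to be: habitat is ocean.
{age=17, habitat=ocean, class=mammal} → habitat is ocean → In. {age=27, habitat=ocean, class=bird} → habitat is ocean → In. {age=29, habitat=ocean, class=mammal} → habitat is ocean → In. {age=9, habitat=ocean, class=bird} → habitat is ocean → In. {age=21, habitat=forest, class=fish} → habitat is forest → Out.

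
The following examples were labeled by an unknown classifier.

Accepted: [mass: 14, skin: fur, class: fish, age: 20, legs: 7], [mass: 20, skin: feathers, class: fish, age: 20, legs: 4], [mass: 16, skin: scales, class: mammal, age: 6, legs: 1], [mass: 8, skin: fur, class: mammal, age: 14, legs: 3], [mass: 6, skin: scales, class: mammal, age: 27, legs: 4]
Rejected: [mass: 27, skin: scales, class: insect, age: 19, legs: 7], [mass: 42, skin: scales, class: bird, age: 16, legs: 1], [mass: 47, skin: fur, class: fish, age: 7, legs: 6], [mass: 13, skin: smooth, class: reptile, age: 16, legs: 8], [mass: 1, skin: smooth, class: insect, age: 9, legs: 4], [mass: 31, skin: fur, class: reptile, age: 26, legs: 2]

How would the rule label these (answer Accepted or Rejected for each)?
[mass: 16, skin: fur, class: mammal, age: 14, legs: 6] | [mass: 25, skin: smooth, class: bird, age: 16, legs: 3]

One predicate separates the groups cleanly: class is mammal OR age = 20.
[mass: 16, skin: fur, class: mammal, age: 14, legs: 6]: Accepted (class is mammal, age = 14).
[mass: 25, skin: smooth, class: bird, age: 16, legs: 3]: Rejected (class is bird, age = 16).

Accepted, Rejected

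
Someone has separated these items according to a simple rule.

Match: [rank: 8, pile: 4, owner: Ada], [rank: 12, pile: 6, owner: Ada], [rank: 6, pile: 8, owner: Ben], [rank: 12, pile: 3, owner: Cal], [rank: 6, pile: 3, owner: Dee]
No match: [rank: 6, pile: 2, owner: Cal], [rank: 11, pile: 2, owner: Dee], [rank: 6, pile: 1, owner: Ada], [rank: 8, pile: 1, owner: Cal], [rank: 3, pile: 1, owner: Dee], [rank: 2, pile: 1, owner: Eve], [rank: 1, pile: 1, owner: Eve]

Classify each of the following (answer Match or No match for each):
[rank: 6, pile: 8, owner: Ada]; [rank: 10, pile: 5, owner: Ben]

Match, Match

The simplest hypothesis consistent with all the labels is: pile ≥ 3.
[rank: 6, pile: 8, owner: Ada]: pile = 8, matches → Match.
[rank: 10, pile: 5, owner: Ben]: pile = 5, matches → Match.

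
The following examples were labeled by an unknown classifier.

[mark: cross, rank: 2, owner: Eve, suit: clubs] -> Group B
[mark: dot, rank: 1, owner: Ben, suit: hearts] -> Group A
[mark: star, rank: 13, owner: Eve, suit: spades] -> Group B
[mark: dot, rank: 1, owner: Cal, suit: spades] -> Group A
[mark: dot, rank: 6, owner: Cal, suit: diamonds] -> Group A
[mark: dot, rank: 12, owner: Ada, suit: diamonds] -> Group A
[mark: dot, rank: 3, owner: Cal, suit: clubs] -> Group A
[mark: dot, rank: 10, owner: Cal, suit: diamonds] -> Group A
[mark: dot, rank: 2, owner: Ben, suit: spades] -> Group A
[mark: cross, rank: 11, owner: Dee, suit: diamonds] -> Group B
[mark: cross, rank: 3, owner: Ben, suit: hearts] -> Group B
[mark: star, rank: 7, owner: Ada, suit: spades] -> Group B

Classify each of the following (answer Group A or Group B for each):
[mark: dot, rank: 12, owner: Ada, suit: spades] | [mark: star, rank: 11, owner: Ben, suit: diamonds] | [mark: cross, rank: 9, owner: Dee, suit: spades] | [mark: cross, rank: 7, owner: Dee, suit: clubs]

The rule appears to be: mark is dot.
Group A: [mark: dot, rank: 12, owner: Ada, suit: spades], since mark is dot. Group B: [mark: star, rank: 11, owner: Ben, suit: diamonds], since mark is star. Group B: [mark: cross, rank: 9, owner: Dee, suit: spades], since mark is cross. Group B: [mark: cross, rank: 7, owner: Dee, suit: clubs], since mark is cross.

Group A, Group B, Group B, Group B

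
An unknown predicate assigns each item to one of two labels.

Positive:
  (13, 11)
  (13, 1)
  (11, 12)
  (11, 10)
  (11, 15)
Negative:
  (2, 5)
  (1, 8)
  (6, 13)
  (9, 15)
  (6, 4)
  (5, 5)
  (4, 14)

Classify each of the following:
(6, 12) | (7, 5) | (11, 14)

The simplest hypothesis consistent with all the labels is: first ≥ 10.
(6, 12) → first 6 → Negative.
(7, 5) → first 7 → Negative.
(11, 14) → first 11 → Positive.

Negative, Negative, Positive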